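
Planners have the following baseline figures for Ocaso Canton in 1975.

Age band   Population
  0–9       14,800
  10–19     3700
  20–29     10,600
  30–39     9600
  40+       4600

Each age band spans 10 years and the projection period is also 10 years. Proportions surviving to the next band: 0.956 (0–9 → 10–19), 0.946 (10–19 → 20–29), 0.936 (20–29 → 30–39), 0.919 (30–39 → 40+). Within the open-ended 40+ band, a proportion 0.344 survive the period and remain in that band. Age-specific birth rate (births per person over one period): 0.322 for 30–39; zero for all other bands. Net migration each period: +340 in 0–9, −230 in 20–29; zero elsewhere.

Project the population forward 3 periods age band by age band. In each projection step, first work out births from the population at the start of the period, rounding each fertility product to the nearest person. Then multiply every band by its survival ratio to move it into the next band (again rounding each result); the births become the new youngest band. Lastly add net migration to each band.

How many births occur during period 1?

Period 1:
Births: 9600 × 0.322 = 3091
10–19: 14800 × 0.956 = 14149
20–29: 3700 × 0.946 = 3500
30–39: 10600 × 0.936 = 9922
40+: 9600 × 0.919 + 4600 × 0.344 = 8822 + 1582 = 10404
Net migration: 0–9 + 340 → 3431; 20–29 − 230 → 3270
Population now: 0–9=3431, 10–19=14149, 20–29=3270, 30–39=9922, 40+=10404

3091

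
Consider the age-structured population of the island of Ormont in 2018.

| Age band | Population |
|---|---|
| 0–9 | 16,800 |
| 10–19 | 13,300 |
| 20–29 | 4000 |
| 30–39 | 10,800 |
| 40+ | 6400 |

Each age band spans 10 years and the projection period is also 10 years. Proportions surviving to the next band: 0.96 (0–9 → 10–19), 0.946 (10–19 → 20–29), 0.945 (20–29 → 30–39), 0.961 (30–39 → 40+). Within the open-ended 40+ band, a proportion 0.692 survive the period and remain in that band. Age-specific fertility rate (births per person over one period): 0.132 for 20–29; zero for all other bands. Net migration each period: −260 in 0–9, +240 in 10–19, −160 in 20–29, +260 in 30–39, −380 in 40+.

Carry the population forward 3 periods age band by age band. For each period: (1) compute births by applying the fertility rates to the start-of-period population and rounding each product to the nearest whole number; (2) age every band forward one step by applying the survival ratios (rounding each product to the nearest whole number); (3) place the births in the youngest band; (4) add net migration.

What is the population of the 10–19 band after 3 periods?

Numbering the groups 1..5 from youngest to oldest:
— Period 1 —
Births: 4000 × 0.132 = 528
Group 2: 16800 × 0.96 = 16128
Group 3: 13300 × 0.946 = 12582
Group 4: 4000 × 0.945 = 3780
Group 5: 10800 × 0.961 + 6400 × 0.692 = 10379 + 4429 = 14808
Net migration: Group 1 − 260 → 268; Group 2 + 240 → 16368; Group 3 − 160 → 12422; Group 4 + 260 → 4040; Group 5 − 380 → 14428
Population now: 0–9=268, 10–19=16368, 20–29=12422, 30–39=4040, 40+=14428
— Period 2 —
Births: 12422 × 0.132 = 1640
Group 2: 268 × 0.96 = 257
Group 3: 16368 × 0.946 = 15484
Group 4: 12422 × 0.945 = 11739
Group 5: 4040 × 0.961 + 14428 × 0.692 = 3882 + 9984 = 13866
Net migration: Group 1 − 260 → 1380; Group 2 + 240 → 497; Group 3 − 160 → 15324; Group 4 + 260 → 11999; Group 5 − 380 → 13486
Population now: 0–9=1380, 10–19=497, 20–29=15324, 30–39=11999, 40+=13486
— Period 3 —
Births: 15324 × 0.132 = 2023
Group 2: 1380 × 0.96 = 1325
Group 3: 497 × 0.946 = 470
Group 4: 15324 × 0.945 = 14481
Group 5: 11999 × 0.961 + 13486 × 0.692 = 11531 + 9332 = 20863
Net migration: Group 1 − 260 → 1763; Group 2 + 240 → 1565; Group 3 − 160 → 310; Group 4 + 260 → 14741; Group 5 − 380 → 20483
Population now: 0–9=1763, 10–19=1565, 20–29=310, 30–39=14741, 40+=20483

1565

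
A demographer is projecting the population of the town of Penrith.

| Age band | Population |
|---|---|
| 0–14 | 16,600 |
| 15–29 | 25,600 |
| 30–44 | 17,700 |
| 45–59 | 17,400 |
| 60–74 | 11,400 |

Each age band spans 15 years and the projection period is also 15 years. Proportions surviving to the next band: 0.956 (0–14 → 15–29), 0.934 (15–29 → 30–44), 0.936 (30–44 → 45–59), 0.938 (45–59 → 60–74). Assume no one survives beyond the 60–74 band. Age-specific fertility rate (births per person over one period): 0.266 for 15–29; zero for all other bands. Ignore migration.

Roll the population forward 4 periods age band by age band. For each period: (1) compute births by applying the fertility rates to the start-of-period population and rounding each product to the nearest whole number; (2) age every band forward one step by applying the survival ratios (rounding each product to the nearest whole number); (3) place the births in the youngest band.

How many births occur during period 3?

1732

Numbering the groups 1..5 from youngest to oldest:
Period 1:
Births: 25600 × 0.266 = 6810
Group 2: 16600 × 0.956 = 15870
Group 3: 25600 × 0.934 = 23910
Group 4: 17700 × 0.936 = 16567
Group 5: 17400 × 0.938 = 16321
End of period: [6810, 15870, 23910, 16567, 16321]
Period 2:
Births: 15870 × 0.266 = 4221
Group 2: 6810 × 0.956 = 6510
Group 3: 15870 × 0.934 = 14823
Group 4: 23910 × 0.936 = 22380
Group 5: 16567 × 0.938 = 15540
End of period: [4221, 6510, 14823, 22380, 15540]
Period 3:
Births: 6510 × 0.266 = 1732
Group 2: 4221 × 0.956 = 4035
Group 3: 6510 × 0.934 = 6080
Group 4: 14823 × 0.936 = 13874
Group 5: 22380 × 0.938 = 20992
End of period: [1732, 4035, 6080, 13874, 20992]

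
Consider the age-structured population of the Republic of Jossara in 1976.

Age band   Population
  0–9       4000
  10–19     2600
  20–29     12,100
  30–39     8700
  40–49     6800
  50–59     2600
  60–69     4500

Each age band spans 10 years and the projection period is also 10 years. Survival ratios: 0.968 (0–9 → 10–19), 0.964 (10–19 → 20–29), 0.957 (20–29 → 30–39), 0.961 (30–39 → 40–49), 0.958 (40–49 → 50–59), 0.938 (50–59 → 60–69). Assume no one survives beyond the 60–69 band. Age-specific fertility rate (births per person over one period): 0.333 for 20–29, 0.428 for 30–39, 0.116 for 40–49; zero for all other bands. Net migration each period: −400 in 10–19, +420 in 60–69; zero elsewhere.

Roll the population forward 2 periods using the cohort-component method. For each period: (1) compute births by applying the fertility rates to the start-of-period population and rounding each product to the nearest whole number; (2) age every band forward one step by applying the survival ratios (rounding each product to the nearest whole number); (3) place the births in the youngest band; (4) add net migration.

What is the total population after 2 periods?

(Groups numbered youngest = 1 to oldest = 7.)
Period 1:
Births: 12100 * 0.333 = 4029, 8700 * 0.428 = 3724, 6800 * 0.116 = 789 — total 8542
Group 2: 4000 * 0.968 = 3872
Group 3: 2600 * 0.964 = 2506
Group 4: 12100 * 0.957 = 11580
Group 5: 8700 * 0.961 = 8361
Group 6: 6800 * 0.958 = 6514
Group 7: 2600 * 0.938 = 2439
Net migration: Group 2 − 400 → 3472; Group 7 + 420 → 2859
Giving 8542 / 3472 / 2506 / 11580 / 8361 / 6514 / 2859.
Period 2:
Births: 2506 * 0.333 = 834, 11580 * 0.428 = 4956, 8361 * 0.116 = 970 — total 6760
Group 2: 8542 * 0.968 = 8269
Group 3: 3472 * 0.964 = 3347
Group 4: 2506 * 0.957 = 2398
Group 5: 11580 * 0.961 = 11128
Group 6: 8361 * 0.958 = 8010
Group 7: 6514 * 0.938 = 6110
Net migration: Group 2 − 400 → 7869; Group 7 + 420 → 6530
Giving 6760 / 7869 / 3347 / 2398 / 11128 / 8010 / 6530.
Total after period 2: 6760 + 7869 + 3347 + 2398 + 11128 + 8010 + 6530 = 46042

46042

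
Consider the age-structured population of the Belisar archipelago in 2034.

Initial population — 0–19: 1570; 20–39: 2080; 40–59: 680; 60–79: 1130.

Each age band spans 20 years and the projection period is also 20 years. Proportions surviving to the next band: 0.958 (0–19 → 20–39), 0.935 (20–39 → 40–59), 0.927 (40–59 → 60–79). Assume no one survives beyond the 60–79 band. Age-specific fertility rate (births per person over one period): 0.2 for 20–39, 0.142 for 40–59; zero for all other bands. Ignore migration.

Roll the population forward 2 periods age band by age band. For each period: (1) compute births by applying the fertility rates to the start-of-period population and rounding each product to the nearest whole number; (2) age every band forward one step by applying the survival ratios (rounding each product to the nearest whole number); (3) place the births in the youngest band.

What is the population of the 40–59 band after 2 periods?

1406

Numbering the bands 1..4 from youngest to oldest:
After projecting period 1:
Births: 2080 × 0.2 = 416, 680 × 0.142 = 97 → 513
Band 2: 1570 × 0.958 = 1504
Band 3: 2080 × 0.935 = 1945
Band 4: 680 × 0.927 = 630
End of period: [513, 1504, 1945, 630]
After projecting period 2:
Births: 1504 × 0.2 = 301, 1945 × 0.142 = 276 → 577
Band 2: 513 × 0.958 = 491
Band 3: 1504 × 0.935 = 1406
Band 4: 1945 × 0.927 = 1803
End of period: [577, 491, 1406, 1803]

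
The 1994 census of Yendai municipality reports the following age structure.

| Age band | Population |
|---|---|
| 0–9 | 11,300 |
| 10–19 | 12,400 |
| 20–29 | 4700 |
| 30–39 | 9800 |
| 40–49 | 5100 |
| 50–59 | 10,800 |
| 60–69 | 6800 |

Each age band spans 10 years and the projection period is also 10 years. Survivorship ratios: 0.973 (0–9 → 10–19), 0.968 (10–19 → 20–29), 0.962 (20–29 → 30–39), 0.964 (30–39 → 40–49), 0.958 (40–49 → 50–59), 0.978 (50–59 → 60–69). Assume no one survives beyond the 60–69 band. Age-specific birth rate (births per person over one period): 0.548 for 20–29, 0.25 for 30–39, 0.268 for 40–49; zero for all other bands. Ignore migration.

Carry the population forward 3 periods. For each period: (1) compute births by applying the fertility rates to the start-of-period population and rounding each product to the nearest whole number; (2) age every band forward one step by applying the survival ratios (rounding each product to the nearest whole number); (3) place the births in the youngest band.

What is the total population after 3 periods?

[period 1]
Births: 4700 × 0.548 = 2576 ; 9800 × 0.25 = 2450 ; 5100 × 0.268 = 1367 ⇒ total 6393
10–19: 11300 × 0.973 = 10995
20–29: 12400 × 0.968 = 12003
30–39: 4700 × 0.962 = 4521
40–49: 9800 × 0.964 = 9447
50–59: 5100 × 0.958 = 4886
60–69: 10800 × 0.978 = 10562
Giving 6393 / 10995 / 12003 / 4521 / 9447 / 4886 / 10562.
[period 2]
Births: 12003 × 0.548 = 6578 ; 4521 × 0.25 = 1130 ; 9447 × 0.268 = 2532 ⇒ total 10240
10–19: 6393 × 0.973 = 6220
20–29: 10995 × 0.968 = 10643
30–39: 12003 × 0.962 = 11547
40–49: 4521 × 0.964 = 4358
50–59: 9447 × 0.958 = 9050
60–69: 4886 × 0.978 = 4779
Giving 10240 / 6220 / 10643 / 11547 / 4358 / 9050 / 4779.
[period 3]
Births: 10643 × 0.548 = 5832 ; 11547 × 0.25 = 2887 ; 4358 × 0.268 = 1168 ⇒ total 9887
10–19: 10240 × 0.973 = 9964
20–29: 6220 × 0.968 = 6021
30–39: 10643 × 0.962 = 10239
40–49: 11547 × 0.964 = 11131
50–59: 4358 × 0.958 = 4175
60–69: 9050 × 0.978 = 8851
Giving 9887 / 9964 / 6021 / 10239 / 11131 / 4175 / 8851.
Total after period 3: 9887 + 9964 + 6021 + 10239 + 11131 + 4175 + 8851 = 60268

60268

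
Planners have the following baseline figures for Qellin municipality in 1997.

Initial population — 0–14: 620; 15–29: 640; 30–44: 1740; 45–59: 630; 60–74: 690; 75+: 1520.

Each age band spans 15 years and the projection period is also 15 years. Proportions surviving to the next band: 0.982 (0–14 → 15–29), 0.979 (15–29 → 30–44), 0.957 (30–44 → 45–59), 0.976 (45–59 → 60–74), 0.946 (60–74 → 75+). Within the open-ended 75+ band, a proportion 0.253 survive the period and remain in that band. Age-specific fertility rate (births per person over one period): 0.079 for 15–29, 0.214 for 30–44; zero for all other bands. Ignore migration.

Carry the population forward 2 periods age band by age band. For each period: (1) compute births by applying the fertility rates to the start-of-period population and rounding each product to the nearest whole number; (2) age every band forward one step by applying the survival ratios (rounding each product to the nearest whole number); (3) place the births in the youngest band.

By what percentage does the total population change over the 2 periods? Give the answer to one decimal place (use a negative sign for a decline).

After projecting period 1:
Births: 640 × 0.079 = 51, 1740 × 0.214 = 372 ⇒ total 423
15–29: 620 × 0.982 = 609
30–44: 640 × 0.979 = 627
45–59: 1740 × 0.957 = 1665
60–74: 630 × 0.976 = 615
75+: 690 × 0.946 + 1520 × 0.253 = 653 + 385 = 1038
End of period: [423, 609, 627, 1665, 615, 1038]
After projecting period 2:
Births: 609 × 0.079 = 48, 627 × 0.214 = 134 ⇒ total 182
15–29: 423 × 0.982 = 415
30–44: 609 × 0.979 = 596
45–59: 627 × 0.957 = 600
60–74: 1665 × 0.976 = 1625
75+: 615 × 0.946 + 1038 × 0.253 = 582 + 263 = 845
End of period: [182, 415, 596, 600, 1625, 845]
Total: 5840 → 4263; change = -1577; percentage change = -27.0%

-27.0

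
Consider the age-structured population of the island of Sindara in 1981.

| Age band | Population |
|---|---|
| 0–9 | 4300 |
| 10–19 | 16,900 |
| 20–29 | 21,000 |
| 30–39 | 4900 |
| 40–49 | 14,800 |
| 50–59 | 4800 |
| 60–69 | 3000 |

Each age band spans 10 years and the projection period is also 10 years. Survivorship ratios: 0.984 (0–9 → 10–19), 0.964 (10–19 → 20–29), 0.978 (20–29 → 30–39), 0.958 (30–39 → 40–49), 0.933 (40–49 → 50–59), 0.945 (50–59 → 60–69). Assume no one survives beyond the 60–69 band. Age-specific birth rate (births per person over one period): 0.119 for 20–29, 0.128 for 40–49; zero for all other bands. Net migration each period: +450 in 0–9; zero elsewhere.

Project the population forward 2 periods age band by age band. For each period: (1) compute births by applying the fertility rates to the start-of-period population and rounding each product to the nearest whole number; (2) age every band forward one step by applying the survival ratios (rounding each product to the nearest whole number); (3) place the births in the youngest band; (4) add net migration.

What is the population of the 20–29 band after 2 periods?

Numbering the groups 1..7 from youngest to oldest:
Period 1.
Births: 21000 × 0.119 = 2499, 14800 × 0.128 = 1894 — total 4393
Group 2: 4300 × 0.984 = 4231
Group 3: 16900 × 0.964 = 16292
Group 4: 21000 × 0.978 = 20538
Group 5: 4900 × 0.958 = 4694
Group 6: 14800 × 0.933 = 13808
Group 7: 4800 × 0.945 = 4536
Net migration: Group 1 + 450 → 4843
End of period: [4843, 4231, 16292, 20538, 4694, 13808, 4536]
Period 2.
Births: 16292 × 0.119 = 1939, 4694 × 0.128 = 601 — total 2540
Group 2: 4843 × 0.984 = 4766
Group 3: 4231 × 0.964 = 4079
Group 4: 16292 × 0.978 = 15934
Group 5: 20538 × 0.958 = 19675
Group 6: 4694 × 0.933 = 4380
Group 7: 13808 × 0.945 = 13049
Net migration: Group 1 + 450 → 2990
End of period: [2990, 4766, 4079, 15934, 19675, 4380, 13049]

4079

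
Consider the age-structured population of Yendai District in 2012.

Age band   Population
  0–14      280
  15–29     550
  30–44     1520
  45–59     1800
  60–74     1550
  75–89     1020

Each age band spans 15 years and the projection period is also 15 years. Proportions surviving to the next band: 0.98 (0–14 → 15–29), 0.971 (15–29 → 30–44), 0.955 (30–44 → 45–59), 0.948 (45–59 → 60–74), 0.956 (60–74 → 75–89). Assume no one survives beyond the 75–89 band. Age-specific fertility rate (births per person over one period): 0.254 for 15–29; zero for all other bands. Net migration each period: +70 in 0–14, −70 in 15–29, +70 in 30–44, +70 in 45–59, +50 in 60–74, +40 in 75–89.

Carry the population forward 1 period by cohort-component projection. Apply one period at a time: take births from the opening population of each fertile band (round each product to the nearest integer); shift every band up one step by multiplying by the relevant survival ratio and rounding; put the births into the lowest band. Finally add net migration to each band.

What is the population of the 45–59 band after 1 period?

1522

After projecting period 1:
Births: 550 × 0.254 = 140
15–29: 280 × 0.98 = 274
30–44: 550 × 0.971 = 534
45–59: 1520 × 0.955 = 1452
60–74: 1800 × 0.948 = 1706
75–89: 1550 × 0.956 = 1482
Net migration: 0–14 + 70 → 210; 15–29 − 70 → 204; 30–44 + 70 → 604; 45–59 + 70 → 1522; 60–74 + 50 → 1756; 75–89 + 40 → 1522
→ [210, 204, 604, 1522, 1756, 1522]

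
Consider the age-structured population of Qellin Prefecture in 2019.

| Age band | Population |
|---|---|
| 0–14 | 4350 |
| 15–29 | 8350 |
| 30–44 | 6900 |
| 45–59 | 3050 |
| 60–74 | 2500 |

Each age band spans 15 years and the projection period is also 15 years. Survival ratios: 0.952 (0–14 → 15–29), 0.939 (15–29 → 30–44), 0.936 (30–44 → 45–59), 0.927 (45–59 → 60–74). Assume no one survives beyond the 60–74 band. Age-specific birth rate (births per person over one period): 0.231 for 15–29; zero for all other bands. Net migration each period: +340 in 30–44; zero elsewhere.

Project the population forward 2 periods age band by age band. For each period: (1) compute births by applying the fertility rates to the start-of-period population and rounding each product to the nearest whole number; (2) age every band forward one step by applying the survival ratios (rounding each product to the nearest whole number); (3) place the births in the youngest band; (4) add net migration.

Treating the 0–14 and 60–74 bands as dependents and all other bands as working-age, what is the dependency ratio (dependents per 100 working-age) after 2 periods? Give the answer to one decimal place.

50.6

Numbering the bands 1..5 from youngest to oldest:
Period 1:
Births: 8350 * 0.231 = 1929
Band 2: 4350 * 0.952 = 4141
Band 3: 8350 * 0.939 = 7841
Band 4: 6900 * 0.936 = 6458
Band 5: 3050 * 0.927 = 2827
Net migration: Band 3 + 340 → 8181
Population now: 0–14=1929, 15–29=4141, 30–44=8181, 45–59=6458, 60–74=2827
Period 2:
Births: 4141 * 0.231 = 957
Band 2: 1929 * 0.952 = 1836
Band 3: 4141 * 0.939 = 3888
Band 4: 8181 * 0.936 = 7657
Band 5: 6458 * 0.927 = 5987
Net migration: Band 3 + 340 → 4228
Population now: 0–14=957, 15–29=1836, 30–44=4228, 45–59=7657, 60–74=5987
Dependents (band 0–14 + band 60–74) = 957 + 5987 = 6944; working-age = 13721; ratio = 6944/13721 × 100 = 50.6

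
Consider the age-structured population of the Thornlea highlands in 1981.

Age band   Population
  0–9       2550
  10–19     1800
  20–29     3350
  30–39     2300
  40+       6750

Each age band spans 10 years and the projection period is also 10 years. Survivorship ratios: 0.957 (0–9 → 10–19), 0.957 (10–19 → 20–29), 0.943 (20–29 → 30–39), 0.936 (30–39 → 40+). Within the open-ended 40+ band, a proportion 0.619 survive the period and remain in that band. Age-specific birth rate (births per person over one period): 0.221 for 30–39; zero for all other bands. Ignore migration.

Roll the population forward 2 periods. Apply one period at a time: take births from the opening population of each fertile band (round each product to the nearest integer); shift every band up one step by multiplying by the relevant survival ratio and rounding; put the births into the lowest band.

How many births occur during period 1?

Period 1.
Births: 2300 * 0.221 = 508
10–19: 2550 * 0.957 = 2440
20–29: 1800 * 0.957 = 1723
30–39: 3350 * 0.943 = 3159
40+: 2300 * 0.936 + 6750 * 0.619 = 2153 + 4178 = 6331
End of period: [508, 2440, 1723, 3159, 6331]

508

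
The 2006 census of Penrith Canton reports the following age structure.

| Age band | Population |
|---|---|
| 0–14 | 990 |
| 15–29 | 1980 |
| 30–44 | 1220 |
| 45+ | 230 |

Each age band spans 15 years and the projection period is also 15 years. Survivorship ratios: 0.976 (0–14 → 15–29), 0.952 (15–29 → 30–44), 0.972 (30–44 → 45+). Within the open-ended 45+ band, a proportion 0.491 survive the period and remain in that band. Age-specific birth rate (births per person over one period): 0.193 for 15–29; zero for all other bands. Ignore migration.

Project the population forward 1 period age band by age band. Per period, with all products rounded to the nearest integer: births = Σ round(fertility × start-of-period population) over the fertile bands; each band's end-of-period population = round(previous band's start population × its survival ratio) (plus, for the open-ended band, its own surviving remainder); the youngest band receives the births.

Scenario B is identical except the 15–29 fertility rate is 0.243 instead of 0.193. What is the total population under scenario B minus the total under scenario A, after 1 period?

Call the bands 1 to 4, youngest first.
— Period 1 —
Births: 1980 × 0.193 = 382
Band 2: 990 × 0.976 = 966
Band 3: 1980 × 0.952 = 1885
Band 4: 1220 × 0.972 + 230 × 0.491 = 1186 + 113 = 1299
Giving 382 / 966 / 1885 / 1299.
Scenario A total after 1 period: 4532
Scenario B projection —
— Period 1 —
Births: 1980 × 0.243 = 481
Band 2: 990 × 0.976 = 966
Band 3: 1980 × 0.952 = 1885
Band 4: 1220 × 0.972 + 230 × 0.491 = 1186 + 113 = 1299
Giving 481 / 966 / 1885 / 1299.
Scenario B total after 1 period: 4631
Difference B − A = 4631 − 4532 = 99

99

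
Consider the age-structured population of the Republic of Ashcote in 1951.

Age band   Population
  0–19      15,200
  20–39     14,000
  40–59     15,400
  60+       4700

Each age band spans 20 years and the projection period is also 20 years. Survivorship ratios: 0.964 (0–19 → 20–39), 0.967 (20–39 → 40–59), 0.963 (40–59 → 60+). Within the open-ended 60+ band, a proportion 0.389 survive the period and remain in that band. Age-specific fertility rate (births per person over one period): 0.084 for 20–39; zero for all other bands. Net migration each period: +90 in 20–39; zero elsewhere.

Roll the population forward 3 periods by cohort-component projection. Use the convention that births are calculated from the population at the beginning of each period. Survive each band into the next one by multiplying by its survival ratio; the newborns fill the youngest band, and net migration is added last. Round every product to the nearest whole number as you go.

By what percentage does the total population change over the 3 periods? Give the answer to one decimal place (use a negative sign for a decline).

-51.5

[period 1]
Births: 14000 × 0.084 = 1176
20–39: 15200 × 0.964 = 14653
40–59: 14000 × 0.967 = 13538
60+: 15400 × 0.963 + 4700 × 0.389 = 14830 + 1828 = 16658
Net migration: 20–39 + 90 → 14743
→ [1176, 14743, 13538, 16658]
[period 2]
Births: 14743 × 0.084 = 1238
20–39: 1176 × 0.964 = 1134
40–59: 14743 × 0.967 = 14256
60+: 13538 × 0.963 + 16658 × 0.389 = 13037 + 6480 = 19517
Net migration: 20–39 + 90 → 1224
→ [1238, 1224, 14256, 19517]
[period 3]
Births: 1224 × 0.084 = 103
20–39: 1238 × 0.964 = 1193
40–59: 1224 × 0.967 = 1184
60+: 14256 × 0.963 + 19517 × 0.389 = 13729 + 7592 = 21321
Net migration: 20–39 + 90 → 1283
→ [103, 1283, 1184, 21321]
Total: 49300 → 23891; change = -25409; percentage change = -51.5%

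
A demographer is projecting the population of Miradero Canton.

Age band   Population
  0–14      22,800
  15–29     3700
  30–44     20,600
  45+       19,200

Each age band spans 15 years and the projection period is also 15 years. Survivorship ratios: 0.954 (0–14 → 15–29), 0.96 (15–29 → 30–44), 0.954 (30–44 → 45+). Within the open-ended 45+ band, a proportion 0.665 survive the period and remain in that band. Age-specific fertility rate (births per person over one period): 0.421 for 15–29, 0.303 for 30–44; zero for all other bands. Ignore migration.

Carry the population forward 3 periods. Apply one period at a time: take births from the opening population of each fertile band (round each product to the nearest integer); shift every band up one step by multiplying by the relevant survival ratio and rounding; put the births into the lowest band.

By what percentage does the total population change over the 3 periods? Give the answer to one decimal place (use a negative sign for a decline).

— Period 1 —
Births: 3700 × 0.421 = 1558  |  20600 × 0.303 = 6242 → total 7800
15–29: 22800 × 0.954 = 21751
30–44: 3700 × 0.96 = 3552
45+: 20600 × 0.954 + 19200 × 0.665 = 19652 + 12768 = 32420
→ [7800, 21751, 3552, 32420]
— Period 2 —
Births: 21751 × 0.421 = 9157  |  3552 × 0.303 = 1076 → total 10233
15–29: 7800 × 0.954 = 7441
30–44: 21751 × 0.96 = 20881
45+: 3552 × 0.954 + 32420 × 0.665 = 3389 + 21559 = 24948
→ [10233, 7441, 20881, 24948]
— Period 3 —
Births: 7441 × 0.421 = 3133  |  20881 × 0.303 = 6327 → total 9460
15–29: 10233 × 0.954 = 9762
30–44: 7441 × 0.96 = 7143
45+: 20881 × 0.954 + 24948 × 0.665 = 19920 + 16590 = 36510
→ [9460, 9762, 7143, 36510]
Total: 66300 → 62875; change = -3425; percentage change = -5.2%

-5.2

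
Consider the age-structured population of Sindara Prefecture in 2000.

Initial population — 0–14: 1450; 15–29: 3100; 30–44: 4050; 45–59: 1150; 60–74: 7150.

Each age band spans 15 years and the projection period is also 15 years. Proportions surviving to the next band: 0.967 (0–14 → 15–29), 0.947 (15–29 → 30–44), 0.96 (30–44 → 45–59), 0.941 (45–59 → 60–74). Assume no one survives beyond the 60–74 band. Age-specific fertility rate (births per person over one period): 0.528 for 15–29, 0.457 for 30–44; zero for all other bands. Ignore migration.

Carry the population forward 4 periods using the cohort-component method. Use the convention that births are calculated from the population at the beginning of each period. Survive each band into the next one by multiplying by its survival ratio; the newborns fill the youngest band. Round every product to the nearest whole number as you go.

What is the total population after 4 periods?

— Period 1 —
Births: 3100 × 0.528 = 1637 ; 4050 × 0.457 = 1851 → 3488
15–29: 1450 × 0.967 = 1402
30–44: 3100 × 0.947 = 2936
45–59: 4050 × 0.96 = 3888
60–74: 1150 × 0.941 = 1082
Population now: 0–14=3488, 15–29=1402, 30–44=2936, 45–59=3888, 60–74=1082
— Period 2 —
Births: 1402 × 0.528 = 740 ; 2936 × 0.457 = 1342 → 2082
15–29: 3488 × 0.967 = 3373
30–44: 1402 × 0.947 = 1328
45–59: 2936 × 0.96 = 2819
60–74: 3888 × 0.941 = 3659
Population now: 0–14=2082, 15–29=3373, 30–44=1328, 45–59=2819, 60–74=3659
— Period 3 —
Births: 3373 × 0.528 = 1781 ; 1328 × 0.457 = 607 → 2388
15–29: 2082 × 0.967 = 2013
30–44: 3373 × 0.947 = 3194
45–59: 1328 × 0.96 = 1275
60–74: 2819 × 0.941 = 2653
Population now: 0–14=2388, 15–29=2013, 30–44=3194, 45–59=1275, 60–74=2653
— Period 4 —
Births: 2013 × 0.528 = 1063 ; 3194 × 0.457 = 1460 → 2523
15–29: 2388 × 0.967 = 2309
30–44: 2013 × 0.947 = 1906
45–59: 3194 × 0.96 = 3066
60–74: 1275 × 0.941 = 1200
Population now: 0–14=2523, 15–29=2309, 30–44=1906, 45–59=3066, 60–74=1200
Total after period 4: 2523 + 2309 + 1906 + 3066 + 1200 = 11004

11004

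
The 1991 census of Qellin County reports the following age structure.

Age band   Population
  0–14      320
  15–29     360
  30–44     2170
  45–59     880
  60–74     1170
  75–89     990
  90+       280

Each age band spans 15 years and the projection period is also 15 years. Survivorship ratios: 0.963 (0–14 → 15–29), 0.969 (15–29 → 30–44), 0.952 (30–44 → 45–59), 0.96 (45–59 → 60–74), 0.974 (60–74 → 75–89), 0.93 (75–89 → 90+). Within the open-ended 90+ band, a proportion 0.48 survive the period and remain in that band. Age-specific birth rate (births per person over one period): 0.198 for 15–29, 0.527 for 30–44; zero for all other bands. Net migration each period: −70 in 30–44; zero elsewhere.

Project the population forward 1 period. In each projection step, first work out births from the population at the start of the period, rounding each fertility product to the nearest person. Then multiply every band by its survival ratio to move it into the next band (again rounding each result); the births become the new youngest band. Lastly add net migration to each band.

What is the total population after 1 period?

6908

Period 1.
Births: 360 * 0.198 = 71  |  2170 * 0.527 = 1144 → total 1215
15–29: 320 * 0.963 = 308
30–44: 360 * 0.969 = 349
45–59: 2170 * 0.952 = 2066
60–74: 880 * 0.96 = 845
75–89: 1170 * 0.974 = 1140
90+: 990 * 0.93 + 280 * 0.48 = 921 + 134 = 1055
Net migration: 30–44 − 70 → 279
Giving 1215 / 308 / 279 / 2066 / 845 / 1140 / 1055.
Total after period 1: 1215 + 308 + 279 + 2066 + 845 + 1140 + 1055 = 6908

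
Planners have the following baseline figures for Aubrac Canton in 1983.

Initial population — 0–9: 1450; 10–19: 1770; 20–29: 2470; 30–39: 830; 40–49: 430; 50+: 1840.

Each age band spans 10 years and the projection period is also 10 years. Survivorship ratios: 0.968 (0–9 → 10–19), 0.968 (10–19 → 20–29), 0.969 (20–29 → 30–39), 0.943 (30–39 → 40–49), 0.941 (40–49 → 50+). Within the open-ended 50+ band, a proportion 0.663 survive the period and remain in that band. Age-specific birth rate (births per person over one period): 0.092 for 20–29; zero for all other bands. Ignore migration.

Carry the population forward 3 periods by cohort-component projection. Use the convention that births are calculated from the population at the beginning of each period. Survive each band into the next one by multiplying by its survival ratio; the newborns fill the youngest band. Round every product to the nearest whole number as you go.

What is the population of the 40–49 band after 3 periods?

1565

After projecting period 1:
Births: 2470 * 0.092 = 227
10–19: 1450 * 0.968 = 1404
20–29: 1770 * 0.968 = 1713
30–39: 2470 * 0.969 = 2393
40–49: 830 * 0.943 = 783
50+: 430 * 0.941 + 1840 * 0.663 = 405 + 1220 = 1625
Population now: 0–9=227, 10–19=1404, 20–29=1713, 30–39=2393, 40–49=783, 50+=1625
After projecting period 2:
Births: 1713 * 0.092 = 158
10–19: 227 * 0.968 = 220
20–29: 1404 * 0.968 = 1359
30–39: 1713 * 0.969 = 1660
40–49: 2393 * 0.943 = 2257
50+: 783 * 0.941 + 1625 * 0.663 = 737 + 1077 = 1814
Population now: 0–9=158, 10–19=220, 20–29=1359, 30–39=1660, 40–49=2257, 50+=1814
After projecting period 3:
Births: 1359 * 0.092 = 125
10–19: 158 * 0.968 = 153
20–29: 220 * 0.968 = 213
30–39: 1359 * 0.969 = 1317
40–49: 1660 * 0.943 = 1565
50+: 2257 * 0.941 + 1814 * 0.663 = 2124 + 1203 = 3327
Population now: 0–9=125, 10–19=153, 20–29=213, 30–39=1317, 40–49=1565, 50+=3327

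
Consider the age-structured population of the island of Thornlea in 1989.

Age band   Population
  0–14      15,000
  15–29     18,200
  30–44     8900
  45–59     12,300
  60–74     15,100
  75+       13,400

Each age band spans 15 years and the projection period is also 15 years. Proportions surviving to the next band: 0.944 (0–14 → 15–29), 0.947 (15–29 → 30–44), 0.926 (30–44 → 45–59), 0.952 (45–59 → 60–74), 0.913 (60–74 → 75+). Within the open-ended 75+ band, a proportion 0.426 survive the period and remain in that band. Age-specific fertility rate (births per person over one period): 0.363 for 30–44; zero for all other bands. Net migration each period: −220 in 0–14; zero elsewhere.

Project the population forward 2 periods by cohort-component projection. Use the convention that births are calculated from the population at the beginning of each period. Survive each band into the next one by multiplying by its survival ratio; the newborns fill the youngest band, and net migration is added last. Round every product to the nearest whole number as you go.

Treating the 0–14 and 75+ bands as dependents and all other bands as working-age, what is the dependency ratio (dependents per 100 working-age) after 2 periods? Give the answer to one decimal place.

62.5

Let group 1 be 0–14 through group 6 = 75+.
[period 1]
Births: 8900 * 0.363 = 3231
Group 2: 15000 * 0.944 = 14160
Group 3: 18200 * 0.947 = 17235
Group 4: 8900 * 0.926 = 8241
Group 5: 12300 * 0.952 = 11710
Group 6: 15100 * 0.913 + 13400 * 0.426 = 13786 + 5708 = 19494
Net migration: Group 1 − 220 → 3011
Population now: 0–14=3011, 15–29=14160, 30–44=17235, 45–59=8241, 60–74=11710, 75+=19494
[period 2]
Births: 17235 * 0.363 = 6256
Group 2: 3011 * 0.944 = 2842
Group 3: 14160 * 0.947 = 13410
Group 4: 17235 * 0.926 = 15960
Group 5: 8241 * 0.952 = 7845
Group 6: 11710 * 0.913 + 19494 * 0.426 = 10691 + 8304 = 18995
Net migration: Group 1 − 220 → 6036
Population now: 0–14=6036, 15–29=2842, 30–44=13410, 45–59=15960, 60–74=7845, 75+=18995
Dependents (band 0–14 + band 75+) = 6036 + 18995 = 25031; working-age = 40057; ratio = 25031/40057 × 100 = 62.5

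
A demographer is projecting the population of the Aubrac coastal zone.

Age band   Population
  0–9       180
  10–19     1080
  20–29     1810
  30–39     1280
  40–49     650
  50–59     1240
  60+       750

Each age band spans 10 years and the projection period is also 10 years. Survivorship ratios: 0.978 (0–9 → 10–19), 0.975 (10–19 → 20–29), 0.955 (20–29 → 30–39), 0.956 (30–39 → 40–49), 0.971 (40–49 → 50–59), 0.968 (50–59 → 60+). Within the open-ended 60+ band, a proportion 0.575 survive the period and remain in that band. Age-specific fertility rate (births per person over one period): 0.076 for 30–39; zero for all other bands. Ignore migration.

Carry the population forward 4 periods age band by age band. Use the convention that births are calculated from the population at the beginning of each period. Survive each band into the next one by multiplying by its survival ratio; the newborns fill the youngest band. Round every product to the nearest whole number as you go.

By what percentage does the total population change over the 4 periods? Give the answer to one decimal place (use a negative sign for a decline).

Call the bands 1 to 7, youngest first.
[period 1]
Births: 1280 × 0.076 = 97
Band 2: 180 × 0.978 = 176
Band 3: 1080 × 0.975 = 1053
Band 4: 1810 × 0.955 = 1729
Band 5: 1280 × 0.956 = 1224
Band 6: 650 × 0.971 = 631
Band 7: 1240 × 0.968 + 750 × 0.575 = 1200 + 431 = 1631
Giving 97 / 176 / 1053 / 1729 / 1224 / 631 / 1631.
[period 2]
Births: 1729 × 0.076 = 131
Band 2: 97 × 0.978 = 95
Band 3: 176 × 0.975 = 172
Band 4: 1053 × 0.955 = 1006
Band 5: 1729 × 0.956 = 1653
Band 6: 1224 × 0.971 = 1189
Band 7: 631 × 0.968 + 1631 × 0.575 = 611 + 938 = 1549
Giving 131 / 95 / 172 / 1006 / 1653 / 1189 / 1549.
[period 3]
Births: 1006 × 0.076 = 76
Band 2: 131 × 0.978 = 128
Band 3: 95 × 0.975 = 93
Band 4: 172 × 0.955 = 164
Band 5: 1006 × 0.956 = 962
Band 6: 1653 × 0.971 = 1605
Band 7: 1189 × 0.968 + 1549 × 0.575 = 1151 + 891 = 2042
Giving 76 / 128 / 93 / 164 / 962 / 1605 / 2042.
[period 4]
Births: 164 × 0.076 = 12
Band 2: 76 × 0.978 = 74
Band 3: 128 × 0.975 = 125
Band 4: 93 × 0.955 = 89
Band 5: 164 × 0.956 = 157
Band 6: 962 × 0.971 = 934
Band 7: 1605 × 0.968 + 2042 × 0.575 = 1554 + 1174 = 2728
Giving 12 / 74 / 125 / 89 / 157 / 934 / 2728.
Total: 6990 → 4119; change = -2871; percentage change = -41.1%

-41.1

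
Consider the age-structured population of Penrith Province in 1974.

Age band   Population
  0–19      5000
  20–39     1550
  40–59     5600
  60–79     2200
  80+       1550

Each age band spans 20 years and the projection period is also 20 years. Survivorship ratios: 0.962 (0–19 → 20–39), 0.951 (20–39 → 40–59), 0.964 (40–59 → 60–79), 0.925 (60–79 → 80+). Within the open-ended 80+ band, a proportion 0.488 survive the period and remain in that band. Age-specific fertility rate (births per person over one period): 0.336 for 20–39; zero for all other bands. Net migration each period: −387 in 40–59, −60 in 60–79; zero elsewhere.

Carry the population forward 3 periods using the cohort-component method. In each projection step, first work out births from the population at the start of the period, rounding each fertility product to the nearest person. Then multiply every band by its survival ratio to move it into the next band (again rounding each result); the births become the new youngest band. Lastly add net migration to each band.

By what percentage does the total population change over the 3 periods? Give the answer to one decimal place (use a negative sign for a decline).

-38.5

Numbering the groups 1..5 from youngest to oldest:
Period 1.
Births: 1550 * 0.336 = 521
Group 2: 5000 * 0.962 = 4810
Group 3: 1550 * 0.951 = 1474
Group 4: 5600 * 0.964 = 5398
Group 5: 2200 * 0.925 + 1550 * 0.488 = 2035 + 756 = 2791
Net migration: Group 3 − 387 → 1087; Group 4 − 60 → 5338
Giving 521 / 4810 / 1087 / 5338 / 2791.
Period 2.
Births: 4810 * 0.336 = 1616
Group 2: 521 * 0.962 = 501
Group 3: 4810 * 0.951 = 4574
Group 4: 1087 * 0.964 = 1048
Group 5: 5338 * 0.925 + 2791 * 0.488 = 4938 + 1362 = 6300
Net migration: Group 3 − 387 → 4187; Group 4 − 60 → 988
Giving 1616 / 501 / 4187 / 988 / 6300.
Period 3.
Births: 501 * 0.336 = 168
Group 2: 1616 * 0.962 = 1555
Group 3: 501 * 0.951 = 476
Group 4: 4187 * 0.964 = 4036
Group 5: 988 * 0.925 + 6300 * 0.488 = 914 + 3074 = 3988
Net migration: Group 3 − 387 → 89; Group 4 − 60 → 3976
Giving 168 / 1555 / 89 / 3976 / 3988.
Total: 15900 → 9776; change = -6124; percentage change = -38.5%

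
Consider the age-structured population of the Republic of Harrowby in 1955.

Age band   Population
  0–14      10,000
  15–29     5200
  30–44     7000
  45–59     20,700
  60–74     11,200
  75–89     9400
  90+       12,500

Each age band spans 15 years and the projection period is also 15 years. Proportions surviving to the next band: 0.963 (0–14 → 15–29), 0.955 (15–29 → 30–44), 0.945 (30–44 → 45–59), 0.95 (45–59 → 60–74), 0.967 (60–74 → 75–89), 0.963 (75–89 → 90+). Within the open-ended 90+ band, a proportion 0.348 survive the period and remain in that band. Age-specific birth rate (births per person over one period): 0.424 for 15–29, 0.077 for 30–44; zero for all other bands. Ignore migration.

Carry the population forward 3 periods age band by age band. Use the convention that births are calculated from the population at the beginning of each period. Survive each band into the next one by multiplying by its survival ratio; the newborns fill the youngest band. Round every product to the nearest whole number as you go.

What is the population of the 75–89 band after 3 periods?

Period 1.
Births: 5200 × 0.424 = 2205 ; 7000 × 0.077 = 539 → 2744
15–29: 10000 × 0.963 = 9630
30–44: 5200 × 0.955 = 4966
45–59: 7000 × 0.945 = 6615
60–74: 20700 × 0.95 = 19665
75–89: 11200 × 0.967 = 10830
90+: 9400 × 0.963 + 12500 × 0.348 = 9052 + 4350 = 13402
End of period: [2744, 9630, 4966, 6615, 19665, 10830, 13402]
Period 2.
Births: 9630 × 0.424 = 4083 ; 4966 × 0.077 = 382 → 4465
15–29: 2744 × 0.963 = 2642
30–44: 9630 × 0.955 = 9197
45–59: 4966 × 0.945 = 4693
60–74: 6615 × 0.95 = 6284
75–89: 19665 × 0.967 = 19016
90+: 10830 × 0.963 + 13402 × 0.348 = 10429 + 4664 = 15093
End of period: [4465, 2642, 9197, 4693, 6284, 19016, 15093]
Period 3.
Births: 2642 × 0.424 = 1120 ; 9197 × 0.077 = 708 → 1828
15–29: 4465 × 0.963 = 4300
30–44: 2642 × 0.955 = 2523
45–59: 9197 × 0.945 = 8691
60–74: 4693 × 0.95 = 4458
75–89: 6284 × 0.967 = 6077
90+: 19016 × 0.963 + 15093 × 0.348 = 18312 + 5252 = 23564
End of period: [1828, 4300, 2523, 8691, 4458, 6077, 23564]

6077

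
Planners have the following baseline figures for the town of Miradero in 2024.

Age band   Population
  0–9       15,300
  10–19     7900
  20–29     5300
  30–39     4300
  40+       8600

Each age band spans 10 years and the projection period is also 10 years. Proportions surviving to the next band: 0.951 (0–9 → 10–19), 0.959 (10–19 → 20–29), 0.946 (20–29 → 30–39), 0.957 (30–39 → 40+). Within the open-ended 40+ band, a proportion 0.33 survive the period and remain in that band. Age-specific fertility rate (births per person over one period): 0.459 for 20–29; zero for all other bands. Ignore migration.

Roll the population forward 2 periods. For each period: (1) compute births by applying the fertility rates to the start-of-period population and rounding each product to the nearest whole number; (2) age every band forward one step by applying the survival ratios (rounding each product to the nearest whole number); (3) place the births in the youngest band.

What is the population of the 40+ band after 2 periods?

Numbering the bands 1..5 from youngest to oldest:
[period 1]
Births: 5300 × 0.459 = 2433
Band 2: 15300 × 0.951 = 14550
Band 3: 7900 × 0.959 = 7576
Band 4: 5300 × 0.946 = 5014
Band 5: 4300 × 0.957 + 8600 × 0.33 = 4115 + 2838 = 6953
Giving 2433 / 14550 / 7576 / 5014 / 6953.
[period 2]
Births: 7576 × 0.459 = 3477
Band 2: 2433 × 0.951 = 2314
Band 3: 14550 × 0.959 = 13953
Band 4: 7576 × 0.946 = 7167
Band 5: 5014 × 0.957 + 6953 × 0.33 = 4798 + 2294 = 7092
Giving 3477 / 2314 / 13953 / 7167 / 7092.

7092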